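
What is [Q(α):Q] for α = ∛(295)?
[Q(α):Q] = 3

The minimal polynomial of α is x^3 - 295, irreducible over Q since 295 is not a perfect cube (so x^3 - 295 has no rational root). Hence [Q(α):Q] = deg(m_α) = 3.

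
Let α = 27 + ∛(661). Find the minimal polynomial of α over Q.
m_α(x) = x^3 - 81x^2 + 2187x - 20344

Set β = α - 27 = ∛(661), so β^3 = 661. Then (α - 27)^3 - 661 = 0, i.e. α is a root of g(x) = (x - 27)^3 - 661 = x^3 - 81x^2 + 2187x - 20344. Since g(x) = h(x - 27) where h(x) = x^3 - 661, and h is irreducible over Q (because 661 is not a perfect cube, so h has no rational root, and a monic cubic with no rational root is irreducible), g is also irreducible (irreducibility is preserved under the substitution x → x - 27). Hence m_α(x) = x^3 - 81x^2 + 2187x - 20344.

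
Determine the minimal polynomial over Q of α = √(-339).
m_α(x) = x^2 + 339

α satisfies α^2 + 339 = 0, so x^2 + 339 annihilates α. Since d = -339 is squarefree and ≠ 1, it is not a perfect square in Q, so x^2 + 339 has no rational root and is therefore irreducible over Q (a degree-2 polynomial over a field is irreducible iff it has no root). Hence m_α(x) = x^2 + 339.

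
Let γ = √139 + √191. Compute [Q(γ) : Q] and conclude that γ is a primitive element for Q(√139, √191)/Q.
[Q(γ) : Q] = 4 (equivalently, Q(γ) = Q(√139, √191))

Obviously Q(γ) ⊆ Q(√139, √191), and [Q(√139, √191):Q] = 4 (since 139, 191 are distinct squarefree integers > 1 with 26549 not a perfect square). To show equality we compute the minimal polynomial of γ. From γ = √139 + √191: γ^2 = 139 + 2√(26549) + 191 = 330 + 2√(26549), so γ^2 - 330 = 2√(26549); squaring, (γ^2 - 330)^2 = 4·26549, i.e. γ^4 - 660γ^2 + 108900 - 106196 = 0, i.e. γ^4 - 660γ^2 + 2704 = 0. So γ is a root of x^4 - 660x^2 + 2704. This polynomial is irreducible over Q: it has no rational root (each ±√139 ± √191 is irrational), and any factorization into two quadratics over Q would force √(26549) ∈ Q (pairing opposite roots) or √139, √191 ∈ Q (other pairings), all impossible. Hence [Q(γ):Q] = 4 = [Q(√139, √191):Q], so Q(γ) = Q(√139, √191).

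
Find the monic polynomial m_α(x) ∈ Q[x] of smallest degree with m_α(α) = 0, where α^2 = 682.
m_α(x) = x^2 - 682

α satisfies α^2 - 682 = 0, so x^2 - 682 annihilates α. Since d = 682 is squarefree and ≠ 1, it is not a perfect square in Q, so x^2 - 682 has no rational root and is therefore irreducible over Q (a degree-2 polynomial over a field is irreducible iff it has no root). Hence m_α(x) = x^2 - 682.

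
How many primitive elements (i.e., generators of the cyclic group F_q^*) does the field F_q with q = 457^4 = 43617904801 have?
There are φ(43617904800) = 10968514560 primitive elements

F_q^* is cyclic of order q - 1 = 43617904800. A cyclic group of order m has exactly φ(m) generators. Here m = 43617904800 = 2^5 · 3 · 5^2 · 19 · 229 · 4177, so the number of primitive elements is φ(43617904800) = 10968514560.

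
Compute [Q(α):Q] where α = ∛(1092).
[Q(α):Q] = 3

The minimal polynomial of α is x^3 - 1092, irreducible over Q since 1092 is not a perfect cube (so x^3 - 1092 has no rational root). Hence [Q(α):Q] = deg(m_α) = 3.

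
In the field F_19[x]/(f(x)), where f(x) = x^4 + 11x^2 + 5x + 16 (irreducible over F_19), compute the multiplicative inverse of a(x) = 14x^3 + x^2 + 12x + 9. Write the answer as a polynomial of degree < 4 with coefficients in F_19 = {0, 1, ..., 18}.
a(x)^(-1) ≡ x^3 + 3x^2 + 15x + 6 (mod f(x))

Since f is irreducible over F_19, F_19[x]/(f) is a field and a(x) ≠ 0 has an inverse. Apply the extended Euclidean algorithm to f(x) and a(x) in F_19[x]: f(x) = (15x + 3)·a(x) + (18x^2 + 5x + 8);  a(x) = (5x + 5)·(18x^2 + 5x + 8) + (4x + 7);  (18x^2 + 5x + 8) = (14x + 10)·(4x + 7) + (14). The last nonzero remainder is the constant 14 = gcd(f, a) in F_19. Back-substituting through the division chain expresses 14 = s(x)·a(x) + t(x)·f(x) with s(x) ≡ 14x^3 + 4x^2 + x + 8 (mod f), so (14x^3 + 4x^2 + x + 8)·a(x) ≡ 14 (mod f). Multiplying by 14^(-1) ≡ 15 in F_19 gives a(x)^(-1) ≡ 15·(14x^3 + 4x^2 + x + 8) ≡ x^3 + 3x^2 + 15x + 6 (mod f). Check: (14x^3 + x^2 + 12x + 9)·(x^3 + 3x^2 + 15x + 6) = 14x^6 + 5x^5 + 16x^4 + 11x^3 + 4x^2 + 17x + 16 ≡ 1 (mod x^4 + 11x^2 + 5x + 16).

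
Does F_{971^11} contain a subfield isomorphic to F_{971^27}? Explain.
No: F_{971^27} is not a subfield of F_{971^11}

F_{p^m} embeds in F_{p^n} iff m | n. Here 27 ∤ 11 (since 11 = 0·27 + 11 with remainder 11 ≠ 0), so F_{971^27} is not a subfield of F_{971^11}. Equivalently: if it were, the tower law would give 27 = [F_{971^27}:F_971] dividing [F_{971^11}:F_971] = 11, contradiction.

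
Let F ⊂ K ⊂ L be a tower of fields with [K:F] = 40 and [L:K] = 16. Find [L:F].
[L:F] = 640

The tower law says that for any tower of field extensions F ⊂ K ⊂ L with finite degrees, [L:F] = [L:K] · [K:F]. Here this gives [L:F] = 16 · 40 = 640.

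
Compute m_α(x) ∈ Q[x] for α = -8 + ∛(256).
m_α(x) = x^3 + 24x^2 + 192x + 256

Set β = α + 8 = ∛(256), so β^3 = 256. Then (α + 8)^3 - 256 = 0, i.e. α is a root of g(x) = (x + 8)^3 - 256 = x^3 + 24x^2 + 192x + 256. Since g(x) = h(x + 8) where h(x) = x^3 - 256, and h is irreducible over Q (because 256 is not a perfect cube, so h has no rational root, and a monic cubic with no rational root is irreducible), g is also irreducible (irreducibility is preserved under the substitution x → x + 8). Hence m_α(x) = x^3 + 24x^2 + 192x + 256.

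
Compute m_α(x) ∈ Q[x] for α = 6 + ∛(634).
m_α(x) = x^3 - 18x^2 + 108x - 850

Set β = α - 6 = ∛(634), so β^3 = 634. Then (α - 6)^3 - 634 = 0, i.e. α is a root of g(x) = (x - 6)^3 - 634 = x^3 - 18x^2 + 108x - 850. Since g(x) = h(x - 6) where h(x) = x^3 - 634, and h is irreducible over Q (because 634 is not a perfect cube, so h has no rational root, and a monic cubic with no rational root is irreducible), g is also irreducible (irreducibility is preserved under the substitution x → x - 6). Hence m_α(x) = x^3 - 18x^2 + 108x - 850.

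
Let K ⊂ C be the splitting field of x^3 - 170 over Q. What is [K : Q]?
[K : Q] = 6

The roots of x^3 - 170 are ∛170, ω∛170, ω^2∛170 where ω = e^(2πi/3) is a primitive cube root of unity, so K = Q(∛170, ω). Now [Q(∛170):Q] = 3 (since 170 is not a perfect cube, x^3 - 170 is irreducible) and [Q(ω):Q] = 2. Both 2 and 3 divide [K:Q], and [K:Q] ≤ 3·2 = 6, so [K:Q] = 6. (Equivalently: Q(∛170) ⊂ R but ω ∉ R, so [K : Q(∛170)] = 2.)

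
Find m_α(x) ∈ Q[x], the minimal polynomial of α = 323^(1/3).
m_α(x) = x^3 - 323

α satisfies α^3 = 323, so x^3 - 323 annihilates α. By the rational root test, a rational root p/q (in lowest terms) of x^3 - 323 would satisfy p^3 = 323 q^3, forcing q = 1 and p^3 = 323; but 323 is not a perfect cube, contradiction. A monic cubic over Q with no rational root is irreducible (any nontrivial factorization would include a linear factor). Hence x^3 - 323 is the minimal polynomial of α, and in particular [Q(α):Q] = 3.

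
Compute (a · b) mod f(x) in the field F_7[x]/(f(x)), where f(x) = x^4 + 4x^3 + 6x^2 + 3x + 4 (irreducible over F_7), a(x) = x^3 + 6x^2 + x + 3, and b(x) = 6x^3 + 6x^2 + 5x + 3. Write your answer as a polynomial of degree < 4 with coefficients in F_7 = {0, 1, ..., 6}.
a · b ≡ 3x + 1 (mod f(x))

Multiply in F_7[x]: a(x)·b(x) = (x^3 + 6x^2 + x + 3)·(6x^3 + 6x^2 + 5x + 3) = 6x^6 + 5x^4 + x^3 + 6x^2 + 4x + 2. This has degree ≥ 4, so divide by f(x) over F_7: 6x^6 + 5x^4 + x^3 + 6x^2 + 4x + 2 = (6x^2 + 4x + 2)·(x^4 + 4x^3 + 6x^2 + 3x + 4) + (3x + 1). Hence a·b ≡ 3x + 1 (mod f). (F_7[x]/(f) is a field with 7^4 = 2401 elements since f is irreducible of degree 4.)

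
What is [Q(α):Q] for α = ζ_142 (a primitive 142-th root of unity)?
[Q(α):Q] = 70

The minimal polynomial of ζ_142 over Q is the 142-th cyclotomic polynomial Φ_142(x), which is irreducible over Q and has degree φ(142) = 70. Hence [Q(α):Q] = φ(142) = 70.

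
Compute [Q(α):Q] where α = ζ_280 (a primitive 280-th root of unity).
[Q(α):Q] = 96

The minimal polynomial of ζ_280 over Q is the 280-th cyclotomic polynomial Φ_280(x), which is irreducible over Q and has degree φ(280) = 96. Hence [Q(α):Q] = φ(280) = 96.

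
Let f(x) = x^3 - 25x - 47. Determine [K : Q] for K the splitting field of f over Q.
[K : Q] = 6

By the rational root test, any rational root of the monic integer polynomial f(x) = x^3 - 25x - 47 must be an integer dividing the constant term -47, i.e. one of ±{1, 47}. Evaluating: f(1) = -71, f(-1) = -23, f(47) = 102601, f(-47) = -102695; none is 0, so f has no rational root and is therefore irreducible over Q (a cubic with no linear factor over a field is irreducible). For an irreducible cubic, the Galois group is A_3 or S_3 according as the discriminant disc(f) = -4a^3 - 27b^2 = -4·(-25)^3 - 27·(-47)^2 = 2857 is or is not a square in Q. Here disc(f) = 2857 is not a perfect square in Q, so the Galois group of f over Q is not contained in A_3 and must be all of S_3. The splitting field has degree |S_3| = 6 over Q, so [K : Q] = 6.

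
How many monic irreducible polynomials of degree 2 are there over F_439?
There are 96141 monic irreducible polynomials of degree 2 over F_439

Each element of F_{439^2} that lies in no proper subfield is a root of exactly one monic irreducible of degree 2 over F_439, and each such polynomial has 2 distinct roots in F_{439^2}. By Möbius inversion the count is N_439(2) = (1/2) Σ_{d|2} μ(2/d) · 439^d = (1/2)(μ(2)·439^1 + μ(1)·439^2) = 192282/2 = 96141.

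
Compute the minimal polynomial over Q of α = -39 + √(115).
m_α(x) = x^2 + 78x + 1406

From α + 39 = √(115), squaring gives (α + 39)^2 = 115, i.e. α^2 + 78α + 1521 = 115, so α^2 + 78α + 1406 = 0. The discriminant of x^2 + 78x + 1406 is (78)^2 - 4·(1406) = 6084 - 5624 = 460, and 4·(115) is not a perfect square in Q since 115 is squarefree and ≠ 1. Hence x^2 + 78x + 1406 is irreducible over Q and is the minimal polynomial of α.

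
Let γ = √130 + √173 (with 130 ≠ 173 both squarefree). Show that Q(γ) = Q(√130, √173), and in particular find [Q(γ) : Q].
[Q(γ) : Q] = 4 (equivalently, Q(γ) = Q(√130, √173))

Obviously Q(γ) ⊆ Q(√130, √173), and [Q(√130, √173):Q] = 4 (since 130, 173 are distinct squarefree integers > 1 with 22490 not a perfect square). To show equality we compute the minimal polynomial of γ. From γ = √130 + √173: γ^2 = 130 + 2√(22490) + 173 = 303 + 2√(22490), so γ^2 - 303 = 2√(22490); squaring, (γ^2 - 303)^2 = 4·22490, i.e. γ^4 - 606γ^2 + 91809 - 89960 = 0, i.e. γ^4 - 606γ^2 + 1849 = 0. So γ is a root of x^4 - 606x^2 + 1849. This polynomial is irreducible over Q: it has no rational root (each ±√130 ± √173 is irrational), and any factorization into two quadratics over Q would force √(22490) ∈ Q (pairing opposite roots) or √130, √173 ∈ Q (other pairings), all impossible. Hence [Q(γ):Q] = 4 = [Q(√130, √173):Q], so Q(γ) = Q(√130, √173).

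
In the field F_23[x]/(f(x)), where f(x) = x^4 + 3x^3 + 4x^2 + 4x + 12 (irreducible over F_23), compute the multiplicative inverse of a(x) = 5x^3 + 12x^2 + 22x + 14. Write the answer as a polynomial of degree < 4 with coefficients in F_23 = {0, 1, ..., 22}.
a(x)^(-1) ≡ x^3 + 14x^2 + 20x + 5 (mod f(x))

Since f is irreducible over F_23, F_23[x]/(f) is a field and a(x) ≠ 0 has an inverse. Apply the extended Euclidean algorithm to f(x) and a(x) in F_23[x]: f(x) = (14x + 13)·a(x) + (5x + 14);  a(x) = (x^2 + 18x)·(5x + 14) + (14). The last nonzero remainder is the constant 14 = gcd(f, a) in F_23. Back-substituting through the division chain expresses 14 = s(x)·a(x) + t(x)·f(x) with s(x) ≡ 14x^3 + 12x^2 + 4x + 1 (mod f), so (14x^3 + 12x^2 + 4x + 1)·a(x) ≡ 14 (mod f). Multiplying by 14^(-1) ≡ 5 in F_23 gives a(x)^(-1) ≡ 5·(14x^3 + 12x^2 + 4x + 1) ≡ x^3 + 14x^2 + 20x + 5 (mod f). Check: (5x^3 + 12x^2 + 22x + 14)·(x^3 + 14x^2 + 20x + 5) = 5x^6 + 13x^5 + 14x^4 + 12x^3 + 6x^2 + 22x + 1 ≡ 1 (mod x^4 + 3x^3 + 4x^2 + 4x + 12).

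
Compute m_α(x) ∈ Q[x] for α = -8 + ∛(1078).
m_α(x) = x^3 + 24x^2 + 192x - 566

Set β = α + 8 = ∛(1078), so β^3 = 1078. Then (α + 8)^3 - 1078 = 0, i.e. α is a root of g(x) = (x + 8)^3 - 1078 = x^3 + 24x^2 + 192x - 566. Since g(x) = h(x + 8) where h(x) = x^3 - 1078, and h is irreducible over Q (because 1078 is not a perfect cube, so h has no rational root, and a monic cubic with no rational root is irreducible), g is also irreducible (irreducibility is preserved under the substitution x → x + 8). Hence m_α(x) = x^3 + 24x^2 + 192x - 566.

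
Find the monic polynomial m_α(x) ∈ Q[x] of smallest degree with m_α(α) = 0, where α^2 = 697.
m_α(x) = x^2 - 697

α satisfies α^2 - 697 = 0, so x^2 - 697 annihilates α. Since d = 697 is squarefree and ≠ 1, it is not a perfect square in Q, so x^2 - 697 has no rational root and is therefore irreducible over Q (a degree-2 polynomial over a field is irreducible iff it has no root). Hence m_α(x) = x^2 - 697.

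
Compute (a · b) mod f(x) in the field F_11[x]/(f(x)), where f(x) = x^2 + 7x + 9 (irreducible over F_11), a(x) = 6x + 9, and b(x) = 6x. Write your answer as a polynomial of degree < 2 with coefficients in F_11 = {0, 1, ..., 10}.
a · b ≡ 6 (mod f(x))

Multiply in F_11[x]: a(x)·b(x) = (6x + 9)·(6x) = 3x^2 + 10x. This has degree ≥ 2, so divide by f(x) over F_11: 3x^2 + 10x = (3)·(x^2 + 7x + 9) + (6). Hence a·b ≡ 6 (mod f). (F_11[x]/(f) is a field with 11^2 = 121 elements since f is irreducible of degree 2.)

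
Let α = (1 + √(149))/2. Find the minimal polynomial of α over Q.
m_α(x) = x^2 - x - 37

From 2α - 1 = √(149), squaring gives (2α - 1)^2 = 149, i.e. 4α^2 - 4α + 1 = 149, so α^2 - α + (1 - 149)/4 = 0. Since 149 ≡ 1 (mod 4), (1 - 149)/4 = -37 ∈ Z. The polynomial x^2 - x - 37 has discriminant 1 - 4·(-37) = 149, which is not a perfect square in Q (d = 149 is squarefree and ≠ 1), so x^2 - x - 37 is irreducible over Q. It is the minimal polynomial of α.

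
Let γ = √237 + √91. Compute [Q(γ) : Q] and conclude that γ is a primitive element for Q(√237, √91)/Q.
[Q(γ) : Q] = 4 (equivalently, Q(γ) = Q(√237, √91))

Obviously Q(γ) ⊆ Q(√237, √91), and [Q(√237, √91):Q] = 4 (since 237, 91 are distinct squarefree integers > 1 with 21567 not a perfect square). To show equality we compute the minimal polynomial of γ. From γ = √237 + √91: γ^2 = 237 + 2√(21567) + 91 = 328 + 2√(21567), so γ^2 - 328 = 2√(21567); squaring, (γ^2 - 328)^2 = 4·21567, i.e. γ^4 - 656γ^2 + 107584 - 86268 = 0, i.e. γ^4 - 656γ^2 + 21316 = 0. So γ is a root of x^4 - 656x^2 + 21316. This polynomial is irreducible over Q: it has no rational root (each ±√237 ± √91 is irrational), and any factorization into two quadratics over Q would force √(21567) ∈ Q (pairing opposite roots) or √237, √91 ∈ Q (other pairings), all impossible. Hence [Q(γ):Q] = 4 = [Q(√237, √91):Q], so Q(γ) = Q(√237, √91).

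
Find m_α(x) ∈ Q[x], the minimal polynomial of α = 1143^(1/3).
m_α(x) = x^3 - 1143

α satisfies α^3 = 1143, so x^3 - 1143 annihilates α. By the rational root test, a rational root p/q (in lowest terms) of x^3 - 1143 would satisfy p^3 = 1143 q^3, forcing q = 1 and p^3 = 1143; but 1143 is not a perfect cube, contradiction. A monic cubic over Q with no rational root is irreducible (any nontrivial factorization would include a linear factor). Hence x^3 - 1143 is the minimal polynomial of α, and in particular [Q(α):Q] = 3.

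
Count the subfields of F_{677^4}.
F_{677^4} has 3 subfields

The subfields of F_{p^n} are exactly the fields F_{p^d} for d | n (each is the fixed field of the unique index-d subgroup of Gal(F_{p^n}/F_p) ≅ Z/nZ). The divisors of n = 4 are {1, 2, 4}, giving 3 subfields: F_{677^1}, F_{677^2}, F_{677^4}.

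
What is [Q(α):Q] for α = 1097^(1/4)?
[Q(α):Q] = 4

α is a root of x^4 - 1097. By Eisenstein's criterion at the prime p = 1097 (which divides the constant term 1097 but p^2 = 1203409 does not, since 1097 is squarefree), x^4 - 1097 is irreducible over Q. Hence [Q(α):Q] = 4.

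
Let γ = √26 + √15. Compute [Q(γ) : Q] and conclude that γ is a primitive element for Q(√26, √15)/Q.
[Q(γ) : Q] = 4 (equivalently, Q(γ) = Q(√26, √15))

Obviously Q(γ) ⊆ Q(√26, √15), and [Q(√26, √15):Q] = 4 (since 26, 15 are distinct squarefree integers > 1 with 390 not a perfect square). To show equality we compute the minimal polynomial of γ. From γ = √26 + √15: γ^2 = 26 + 2√(390) + 15 = 41 + 2√(390), so γ^2 - 41 = 2√(390); squaring, (γ^2 - 41)^2 = 4·390, i.e. γ^4 - 82γ^2 + 1681 - 1560 = 0, i.e. γ^4 - 82γ^2 + 121 = 0. So γ is a root of x^4 - 82x^2 + 121. This polynomial is irreducible over Q: it has no rational root (each ±√26 ± √15 is irrational), and any factorization into two quadratics over Q would force √(390) ∈ Q (pairing opposite roots) or √26, √15 ∈ Q (other pairings), all impossible. Hence [Q(γ):Q] = 4 = [Q(√26, √15):Q], so Q(γ) = Q(√26, √15).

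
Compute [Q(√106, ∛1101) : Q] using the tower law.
[Q(√106, ∛1101) : Q] = 6

Let L = Q(√106, ∛1101). Since Q(√106) ⊂ L and [Q(√106):Q] = 2, the tower law gives 2 | [L:Q]. Likewise Q(∛1101) ⊂ L with [Q(∛1101):Q] = 3 (because 1101 is not a perfect cube), so 3 | [L:Q]. As gcd(2,3) = 1, [L:Q] is divisible by 6. Conversely L is generated over Q by √106 and ∛1101, so [L:Q] ≤ 2·3 = 6. Therefore [Q(√106, ∛1101) : Q] = 6.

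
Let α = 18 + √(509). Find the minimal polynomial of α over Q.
m_α(x) = x^2 - 36x - 185

From α - 18 = √(509), squaring gives (α - 18)^2 = 509, i.e. α^2 - 36α + 324 = 509, so α^2 - 36α - 185 = 0. The discriminant of x^2 - 36x - 185 is (-36)^2 - 4·(-185) = 1296 + 740 = 2036, and 4·(509) is not a perfect square in Q since 509 is squarefree and ≠ 1. Hence x^2 - 36x - 185 is irreducible over Q and is the minimal polynomial of α.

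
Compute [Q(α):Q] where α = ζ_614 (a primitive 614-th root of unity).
[Q(α):Q] = 306

The minimal polynomial of ζ_614 over Q is the 614-th cyclotomic polynomial Φ_614(x), which is irreducible over Q and has degree φ(614) = 306. Hence [Q(α):Q] = φ(614) = 306.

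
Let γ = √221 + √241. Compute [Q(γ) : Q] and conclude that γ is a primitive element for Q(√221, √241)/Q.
[Q(γ) : Q] = 4 (equivalently, Q(γ) = Q(√221, √241))

Obviously Q(γ) ⊆ Q(√221, √241), and [Q(√221, √241):Q] = 4 (since 221, 241 are distinct squarefree integers > 1 with 53261 not a perfect square). To show equality we compute the minimal polynomial of γ. From γ = √221 + √241: γ^2 = 221 + 2√(53261) + 241 = 462 + 2√(53261), so γ^2 - 462 = 2√(53261); squaring, (γ^2 - 462)^2 = 4·53261, i.e. γ^4 - 924γ^2 + 213444 - 213044 = 0, i.e. γ^4 - 924γ^2 + 400 = 0. So γ is a root of x^4 - 924x^2 + 400. This polynomial is irreducible over Q: it has no rational root (each ±√221 ± √241 is irrational), and any factorization into two quadratics over Q would force √(53261) ∈ Q (pairing opposite roots) or √221, √241 ∈ Q (other pairings), all impossible. Hence [Q(γ):Q] = 4 = [Q(√221, √241):Q], so Q(γ) = Q(√221, √241).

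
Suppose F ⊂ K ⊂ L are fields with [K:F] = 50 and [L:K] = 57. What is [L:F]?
[L:F] = 2850

The tower law says that for any tower of field extensions F ⊂ K ⊂ L with finite degrees, [L:F] = [L:K] · [K:F]. Here this gives [L:F] = 57 · 50 = 2850.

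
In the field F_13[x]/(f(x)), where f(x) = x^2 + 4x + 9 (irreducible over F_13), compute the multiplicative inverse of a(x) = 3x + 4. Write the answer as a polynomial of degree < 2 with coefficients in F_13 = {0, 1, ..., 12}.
a(x)^(-1) ≡ x + 7 (mod f(x))

Since f is irreducible over F_13, F_13[x]/(f) is a field and a(x) ≠ 0 has an inverse. Apply the extended Euclidean algorithm to f(x) and a(x) in F_13[x]: f(x) = (9x + 11)·a(x) + (4). The last nonzero remainder is the constant 4 = gcd(f, a) in F_13. Back-substituting through the division chain expresses 4 = s(x)·a(x) + t(x)·f(x) with s(x) ≡ 4x + 2 (mod f), so (4x + 2)·a(x) ≡ 4 (mod f). Multiplying by 4^(-1) ≡ 10 in F_13 gives a(x)^(-1) ≡ 10·(4x + 2) ≡ x + 7 (mod f). Check: (3x + 4)·(x + 7) = 3x^2 + 12x + 2 ≡ 1 (mod x^2 + 4x + 9).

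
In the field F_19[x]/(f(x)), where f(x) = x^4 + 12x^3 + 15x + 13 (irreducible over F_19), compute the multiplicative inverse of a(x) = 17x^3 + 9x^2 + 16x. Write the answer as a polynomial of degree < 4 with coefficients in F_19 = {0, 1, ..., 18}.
a(x)^(-1) ≡ 16x^3 + 11x^2 + 12x + 1 (mod f(x))

Since f is irreducible over F_19, F_19[x]/(f) is a field and a(x) ≠ 0 has an inverse. Apply the extended Euclidean algorithm to f(x) and a(x) in F_19[x]: f(x) = (9x + 6)·a(x) + (11x^2 + 14x + 13);  a(x) = (5x + 10)·(11x^2 + 14x + 13) + (x + 3);  (11x^2 + 14x + 13) = (11x)·(x + 3) + (13). The last nonzero remainder is the constant 13 = gcd(f, a) in F_19. Back-substituting through the division chain expresses 13 = s(x)·a(x) + t(x)·f(x) with s(x) ≡ 18x^3 + 10x^2 + 4x + 13 (mod f), so (18x^3 + 10x^2 + 4x + 13)·a(x) ≡ 13 (mod f). Multiplying by 13^(-1) ≡ 3 in F_19 gives a(x)^(-1) ≡ 3·(18x^3 + 10x^2 + 4x + 13) ≡ 16x^3 + 11x^2 + 12x + 1 (mod f). Check: (17x^3 + 9x^2 + 16x)·(16x^3 + 11x^2 + 12x + 1) = 6x^6 + 8x^5 + 8x^4 + 16x^3 + 11x^2 + 16x ≡ 1 (mod x^4 + 12x^3 + 15x + 13).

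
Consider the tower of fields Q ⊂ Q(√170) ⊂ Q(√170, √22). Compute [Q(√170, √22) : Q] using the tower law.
[Q(√170, √22) : Q] = 4

[Q(√170):Q] = 2 (min poly x^2 - 170, irreducible since 170 is squarefree > 1). For the top step, suppose √22 ∈ Q(√170), say √22 = c + d√170 with c, d ∈ Q. Squaring: 22 = c^2 + 170d^2 + 2cd√170. Since √170 ∉ Q this forces 2cd = 0. If d = 0 then √22 = c ∈ Q, contradicting 22 squarefree > 1. If c = 0 then 22 = 170d^2, so 170·22 = (170d)^2 is a perfect square in Q — but 170·22 = 3740 is not a perfect square (since 170 and 22 are distinct squarefree integers). Contradiction. Hence √22 ∉ Q(√170), so x^2 - 22 stays irreducible over Q(√170) and [Q(√170, √22) : Q(√170)] = 2. By the tower law, [Q(√170, √22) : Q] = 2 · 2 = 4.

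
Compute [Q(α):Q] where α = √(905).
[Q(α):Q] = 2

[Q(α):Q] equals the degree of the minimal polynomial of α. Here α^2 = 905 and x^2 - 905 is irreducible (d = 905 is squarefree, ≠ 1, hence not a square), so deg(m_α) = 2. Thus [Q(α):Q] = 2.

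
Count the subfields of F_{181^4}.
F_{181^4} has 3 subfields

The subfields of F_{p^n} are exactly the fields F_{p^d} for d | n (each is the fixed field of the unique index-d subgroup of Gal(F_{p^n}/F_p) ≅ Z/nZ). The divisors of n = 4 are {1, 2, 4}, giving 3 subfields: F_{181^1}, F_{181^2}, F_{181^4}.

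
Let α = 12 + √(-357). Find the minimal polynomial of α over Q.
m_α(x) = x^2 - 24x + 501

From α - 12 = √(-357), squaring gives (α - 12)^2 = -357, i.e. α^2 - 24α + 144 = -357, so α^2 - 24α + 501 = 0. The discriminant of x^2 - 24x + 501 is (-24)^2 - 4·(501) = 576 - 2004 = -1428, and 4·(-357) is not a perfect square in Q since -357 is squarefree and ≠ 1. Hence x^2 - 24x + 501 is irreducible over Q and is the minimal polynomial of α.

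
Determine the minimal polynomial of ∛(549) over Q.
m_α(x) = x^3 - 549

α satisfies α^3 = 549, so x^3 - 549 annihilates α. By the rational root test, a rational root p/q (in lowest terms) of x^3 - 549 would satisfy p^3 = 549 q^3, forcing q = 1 and p^3 = 549; but 549 is not a perfect cube, contradiction. A monic cubic over Q with no rational root is irreducible (any nontrivial factorization would include a linear factor). Hence x^3 - 549 is the minimal polynomial of α, and in particular [Q(α):Q] = 3.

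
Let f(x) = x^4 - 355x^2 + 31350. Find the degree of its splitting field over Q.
[K : Q] = 4

Solving the quadratic in x^2: x^2 = (355 ± √(355^2 - 4·31350))/2 = (355 ± √625)/2 = (355 ± 25)/2, giving x^2 = 165 or x^2 = 190. So f(x) = (x^2 - 165)(x^2 - 190) and the roots of f are ±√165, ±√190. Hence the splitting field is K = Q(√165, √190). Since 165 and 190 are distinct squarefree integers > 1, their product 31350 is not a perfect square, so √190 ∉ Q(√165). By the tower law [K:Q] = [Q(√165,√190):Q(√165)] · [Q(√165):Q] = 2 · 2 = 4.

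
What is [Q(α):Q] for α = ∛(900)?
[Q(α):Q] = 3

The minimal polynomial of α is x^3 - 900, irreducible over Q since 900 is not a perfect cube (so x^3 - 900 has no rational root). Hence [Q(α):Q] = deg(m_α) = 3.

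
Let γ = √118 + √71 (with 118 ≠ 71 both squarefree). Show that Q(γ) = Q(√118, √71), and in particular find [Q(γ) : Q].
[Q(γ) : Q] = 4 (equivalently, Q(γ) = Q(√118, √71))

Obviously Q(γ) ⊆ Q(√118, √71), and [Q(√118, √71):Q] = 4 (since 118, 71 are distinct squarefree integers > 1 with 8378 not a perfect square). To show equality we compute the minimal polynomial of γ. From γ = √118 + √71: γ^2 = 118 + 2√(8378) + 71 = 189 + 2√(8378), so γ^2 - 189 = 2√(8378); squaring, (γ^2 - 189)^2 = 4·8378, i.e. γ^4 - 378γ^2 + 35721 - 33512 = 0, i.e. γ^4 - 378γ^2 + 2209 = 0. So γ is a root of x^4 - 378x^2 + 2209. This polynomial is irreducible over Q: it has no rational root (each ±√118 ± √71 is irrational), and any factorization into two quadratics over Q would force √(8378) ∈ Q (pairing opposite roots) or √118, √71 ∈ Q (other pairings), all impossible. Hence [Q(γ):Q] = 4 = [Q(√118, √71):Q], so Q(γ) = Q(√118, √71).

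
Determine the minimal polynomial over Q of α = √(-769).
m_α(x) = x^2 + 769

α satisfies α^2 + 769 = 0, so x^2 + 769 annihilates α. Since d = -769 is squarefree and ≠ 1, it is not a perfect square in Q, so x^2 + 769 has no rational root and is therefore irreducible over Q (a degree-2 polynomial over a field is irreducible iff it has no root). Hence m_α(x) = x^2 + 769.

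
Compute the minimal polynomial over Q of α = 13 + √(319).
m_α(x) = x^2 - 26x - 150

From α - 13 = √(319), squaring gives (α - 13)^2 = 319, i.e. α^2 - 26α + 169 = 319, so α^2 - 26α - 150 = 0. The discriminant of x^2 - 26x - 150 is (-26)^2 - 4·(-150) = 676 + 600 = 1276, and 4·(319) is not a perfect square in Q since 319 is squarefree and ≠ 1. Hence x^2 - 26x - 150 is irreducible over Q and is the minimal polynomial of α.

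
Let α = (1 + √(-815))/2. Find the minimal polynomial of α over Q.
m_α(x) = x^2 - x + 204

From 2α - 1 = √(-815), squaring gives (2α - 1)^2 = -815, i.e. 4α^2 - 4α + 1 = -815, so α^2 - α + (1 + 815)/4 = 0. Since -815 ≡ 1 (mod 4), (1 + 815)/4 = 204 ∈ Z. The polynomial x^2 - x + 204 has discriminant 1 - 4·(204) = -815, which is not a perfect square in Q (d = -815 is squarefree and ≠ 1), so x^2 - x + 204 is irreducible over Q. It is the minimal polynomial of α.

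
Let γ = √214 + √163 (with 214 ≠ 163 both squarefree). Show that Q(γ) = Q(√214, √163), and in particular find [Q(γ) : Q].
[Q(γ) : Q] = 4 (equivalently, Q(γ) = Q(√214, √163))

Obviously Q(γ) ⊆ Q(√214, √163), and [Q(√214, √163):Q] = 4 (since 214, 163 are distinct squarefree integers > 1 with 34882 not a perfect square). To show equality we compute the minimal polynomial of γ. From γ = √214 + √163: γ^2 = 214 + 2√(34882) + 163 = 377 + 2√(34882), so γ^2 - 377 = 2√(34882); squaring, (γ^2 - 377)^2 = 4·34882, i.e. γ^4 - 754γ^2 + 142129 - 139528 = 0, i.e. γ^4 - 754γ^2 + 2601 = 0. So γ is a root of x^4 - 754x^2 + 2601. This polynomial is irreducible over Q: it has no rational root (each ±√214 ± √163 is irrational), and any factorization into two quadratics over Q would force √(34882) ∈ Q (pairing opposite roots) or √214, √163 ∈ Q (other pairings), all impossible. Hence [Q(γ):Q] = 4 = [Q(√214, √163):Q], so Q(γ) = Q(√214, √163).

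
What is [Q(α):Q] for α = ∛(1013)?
[Q(α):Q] = 3

The minimal polynomial of α is x^3 - 1013, irreducible over Q since 1013 is not a perfect cube (so x^3 - 1013 has no rational root). Hence [Q(α):Q] = deg(m_α) = 3.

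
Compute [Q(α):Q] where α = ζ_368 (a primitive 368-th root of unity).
[Q(α):Q] = 176

The minimal polynomial of ζ_368 over Q is the 368-th cyclotomic polynomial Φ_368(x), which is irreducible over Q and has degree φ(368) = 176. Hence [Q(α):Q] = φ(368) = 176.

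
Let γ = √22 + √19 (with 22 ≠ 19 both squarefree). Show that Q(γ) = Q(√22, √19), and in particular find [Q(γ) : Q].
[Q(γ) : Q] = 4 (equivalently, Q(γ) = Q(√22, √19))

Obviously Q(γ) ⊆ Q(√22, √19), and [Q(√22, √19):Q] = 4 (since 22, 19 are distinct squarefree integers > 1 with 418 not a perfect square). To show equality we compute the minimal polynomial of γ. From γ = √22 + √19: γ^2 = 22 + 2√(418) + 19 = 41 + 2√(418), so γ^2 - 41 = 2√(418); squaring, (γ^2 - 41)^2 = 4·418, i.e. γ^4 - 82γ^2 + 1681 - 1672 = 0, i.e. γ^4 - 82γ^2 + 9 = 0. So γ is a root of x^4 - 82x^2 + 9. This polynomial is irreducible over Q: it has no rational root (each ±√22 ± √19 is irrational), and any factorization into two quadratics over Q would force √(418) ∈ Q (pairing opposite roots) or √22, √19 ∈ Q (other pairings), all impossible. Hence [Q(γ):Q] = 4 = [Q(√22, √19):Q], so Q(γ) = Q(√22, √19).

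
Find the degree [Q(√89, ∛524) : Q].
[Q(√89, ∛524) : Q] = 6

Let L = Q(√89, ∛524). Since Q(√89) ⊂ L and [Q(√89):Q] = 2, the tower law gives 2 | [L:Q]. Likewise Q(∛524) ⊂ L with [Q(∛524):Q] = 3 (because 524 is not a perfect cube), so 3 | [L:Q]. As gcd(2,3) = 1, [L:Q] is divisible by 6. Conversely L is generated over Q by √89 and ∛524, so [L:Q] ≤ 2·3 = 6. Therefore [Q(√89, ∛524) : Q] = 6.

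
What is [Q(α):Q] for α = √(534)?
[Q(α):Q] = 2

[Q(α):Q] equals the degree of the minimal polynomial of α. Here α^2 = 534 and x^2 - 534 is irreducible (d = 534 is squarefree, ≠ 1, hence not a square), so deg(m_α) = 2. Thus [Q(α):Q] = 2.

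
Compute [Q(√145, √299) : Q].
[Q(√145, √299) : Q] = 4

[Q(√145):Q] = 2 (min poly x^2 - 145, irreducible since 145 is squarefree > 1). For the top step, suppose √299 ∈ Q(√145), say √299 = c + d√145 with c, d ∈ Q. Squaring: 299 = c^2 + 145d^2 + 2cd√145. Since √145 ∉ Q this forces 2cd = 0. If d = 0 then √299 = c ∈ Q, contradicting 299 squarefree > 1. If c = 0 then 299 = 145d^2, so 145·299 = (145d)^2 is a perfect square in Q — but 145·299 = 43355 is not a perfect square (since 145 and 299 are distinct squarefree integers). Contradiction. Hence √299 ∉ Q(√145), so x^2 - 299 stays irreducible over Q(√145) and [Q(√145, √299) : Q(√145)] = 2. By the tower law, [Q(√145, √299) : Q] = 2 · 2 = 4.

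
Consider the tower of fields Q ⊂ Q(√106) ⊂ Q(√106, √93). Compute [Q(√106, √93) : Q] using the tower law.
[Q(√106, √93) : Q] = 4

[Q(√106):Q] = 2 (min poly x^2 - 106, irreducible since 106 is squarefree > 1). For the top step, suppose √93 ∈ Q(√106), say √93 = c + d√106 with c, d ∈ Q. Squaring: 93 = c^2 + 106d^2 + 2cd√106. Since √106 ∉ Q this forces 2cd = 0. If d = 0 then √93 = c ∈ Q, contradicting 93 squarefree > 1. If c = 0 then 93 = 106d^2, so 106·93 = (106d)^2 is a perfect square in Q — but 106·93 = 9858 is not a perfect square (since 106 and 93 are distinct squarefree integers). Contradiction. Hence √93 ∉ Q(√106), so x^2 - 93 stays irreducible over Q(√106) and [Q(√106, √93) : Q(√106)] = 2. By the tower law, [Q(√106, √93) : Q] = 2 · 2 = 4.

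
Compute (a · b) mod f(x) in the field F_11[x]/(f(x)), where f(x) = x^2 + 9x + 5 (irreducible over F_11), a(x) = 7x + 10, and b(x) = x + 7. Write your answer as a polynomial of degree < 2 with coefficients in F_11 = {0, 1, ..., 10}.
a · b ≡ 7x + 2 (mod f(x))

Multiply in F_11[x]: a(x)·b(x) = (7x + 10)·(x + 7) = 7x^2 + 4x + 4. This has degree ≥ 2, so divide by f(x) over F_11: 7x^2 + 4x + 4 = (7)·(x^2 + 9x + 5) + (7x + 2). Hence a·b ≡ 7x + 2 (mod f). (F_11[x]/(f) is a field with 11^2 = 121 elements since f is irreducible of degree 2.)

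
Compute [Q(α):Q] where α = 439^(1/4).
[Q(α):Q] = 4

α is a root of x^4 - 439. By Eisenstein's criterion at the prime p = 439 (which divides the constant term 439 but p^2 = 192721 does not, since 439 is squarefree), x^4 - 439 is irreducible over Q. Hence [Q(α):Q] = 4.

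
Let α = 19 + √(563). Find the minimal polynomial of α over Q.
m_α(x) = x^2 - 38x - 202

From α - 19 = √(563), squaring gives (α - 19)^2 = 563, i.e. α^2 - 38α + 361 = 563, so α^2 - 38α - 202 = 0. The discriminant of x^2 - 38x - 202 is (-38)^2 - 4·(-202) = 1444 + 808 = 2252, and 4·(563) is not a perfect square in Q since 563 is squarefree and ≠ 1. Hence x^2 - 38x - 202 is irreducible over Q and is the minimal polynomial of α.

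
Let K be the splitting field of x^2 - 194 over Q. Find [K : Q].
[K : Q] = 2

f(x) = x^2 - 194 factors as (x - √194)(x + √194). The splitting field is K = Q(√194). Since 194 is squarefree and > 1, it is not a perfect square, so x^2 - 194 is irreducible over Q and [Q(√194) : Q] = 2. Hence [K : Q] = 2.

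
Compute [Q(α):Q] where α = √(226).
[Q(α):Q] = 2

[Q(α):Q] equals the degree of the minimal polynomial of α. Here α^2 = 226 and x^2 - 226 is irreducible (d = 226 is squarefree, ≠ 1, hence not a square), so deg(m_α) = 2. Thus [Q(α):Q] = 2.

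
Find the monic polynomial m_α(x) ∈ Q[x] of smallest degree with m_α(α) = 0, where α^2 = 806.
m_α(x) = x^2 - 806

α satisfies α^2 - 806 = 0, so x^2 - 806 annihilates α. Since d = 806 is squarefree and ≠ 1, it is not a perfect square in Q, so x^2 - 806 has no rational root and is therefore irreducible over Q (a degree-2 polynomial over a field is irreducible iff it has no root). Hence m_α(x) = x^2 - 806.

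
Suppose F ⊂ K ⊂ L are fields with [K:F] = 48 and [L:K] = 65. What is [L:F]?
[L:F] = 3120

The tower law says that for any tower of field extensions F ⊂ K ⊂ L with finite degrees, [L:F] = [L:K] · [K:F]. Here this gives [L:F] = 65 · 48 = 3120.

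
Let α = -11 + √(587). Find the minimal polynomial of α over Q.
m_α(x) = x^2 + 22x - 466

From α + 11 = √(587), squaring gives (α + 11)^2 = 587, i.e. α^2 + 22α + 121 = 587, so α^2 + 22α - 466 = 0. The discriminant of x^2 + 22x - 466 is (22)^2 - 4·(-466) = 484 + 1864 = 2348, and 4·(587) is not a perfect square in Q since 587 is squarefree and ≠ 1. Hence x^2 + 22x - 466 is irreducible over Q and is the minimal polynomial of α.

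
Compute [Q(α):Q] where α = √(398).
[Q(α):Q] = 2

[Q(α):Q] equals the degree of the minimal polynomial of α. Here α^2 = 398 and x^2 - 398 is irreducible (d = 398 is squarefree, ≠ 1, hence not a square), so deg(m_α) = 2. Thus [Q(α):Q] = 2.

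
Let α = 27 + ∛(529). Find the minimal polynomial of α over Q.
m_α(x) = x^3 - 81x^2 + 2187x - 20212

Set β = α - 27 = ∛(529), so β^3 = 529. Then (α - 27)^3 - 529 = 0, i.e. α is a root of g(x) = (x - 27)^3 - 529 = x^3 - 81x^2 + 2187x - 20212. Since g(x) = h(x - 27) where h(x) = x^3 - 529, and h is irreducible over Q (because 529 is not a perfect cube, so h has no rational root, and a monic cubic with no rational root is irreducible), g is also irreducible (irreducibility is preserved under the substitution x → x - 27). Hence m_α(x) = x^3 - 81x^2 + 2187x - 20212.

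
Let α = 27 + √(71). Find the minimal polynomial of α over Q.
m_α(x) = x^2 - 54x + 658

From α - 27 = √(71), squaring gives (α - 27)^2 = 71, i.e. α^2 - 54α + 729 = 71, so α^2 - 54α + 658 = 0. The discriminant of x^2 - 54x + 658 is (-54)^2 - 4·(658) = 2916 - 2632 = 284, and 4·(71) is not a perfect square in Q since 71 is squarefree and ≠ 1. Hence x^2 - 54x + 658 is irreducible over Q and is the minimal polynomial of α.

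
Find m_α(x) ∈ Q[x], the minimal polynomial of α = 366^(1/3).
m_α(x) = x^3 - 366

α satisfies α^3 = 366, so x^3 - 366 annihilates α. By the rational root test, a rational root p/q (in lowest terms) of x^3 - 366 would satisfy p^3 = 366 q^3, forcing q = 1 and p^3 = 366; but 366 is not a perfect cube, contradiction. A monic cubic over Q with no rational root is irreducible (any nontrivial factorization would include a linear factor). Hence x^3 - 366 is the minimal polynomial of α, and in particular [Q(α):Q] = 3.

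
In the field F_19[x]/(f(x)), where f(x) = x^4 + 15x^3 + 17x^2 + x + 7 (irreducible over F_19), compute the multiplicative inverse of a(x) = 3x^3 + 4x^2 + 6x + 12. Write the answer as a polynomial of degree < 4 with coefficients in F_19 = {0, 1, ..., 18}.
a(x)^(-1) ≡ 6x^3 + 13x + 7 (mod f(x))

Since f is irreducible over F_19, F_19[x]/(f) is a field and a(x) ≠ 0 has an inverse. Apply the extended Euclidean algorithm to f(x) and a(x) in F_19[x]: f(x) = (13x + 13)·a(x) + (x^2 + 14x + 3);  a(x) = (3x)·(x^2 + 14x + 3) + (16x + 12);  (x^2 + 14x + 3) = (6x + 13)·(16x + 12) + (18). The last nonzero remainder is the constant 18 = gcd(f, a) in F_19. Back-substituting through the division chain expresses 18 = s(x)·a(x) + t(x)·f(x) with s(x) ≡ 13x^3 + 6x + 12 (mod f), so (13x^3 + 6x + 12)·a(x) ≡ 18 (mod f). Multiplying by 18^(-1) ≡ 18 in F_19 gives a(x)^(-1) ≡ 18·(13x^3 + 6x + 12) ≡ 6x^3 + 13x + 7 (mod f). Check: (3x^3 + 4x^2 + 6x + 12)·(6x^3 + 13x + 7) = 18x^6 + 5x^5 + 18x^4 + 12x^3 + 11x^2 + 8x + 8 ≡ 1 (mod x^4 + 15x^3 + 17x^2 + x + 7).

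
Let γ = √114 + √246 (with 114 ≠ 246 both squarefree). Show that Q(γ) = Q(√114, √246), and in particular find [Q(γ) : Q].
[Q(γ) : Q] = 4 (equivalently, Q(γ) = Q(√114, √246))

Obviously Q(γ) ⊆ Q(√114, √246), and [Q(√114, √246):Q] = 4 (since 114, 246 are distinct squarefree integers > 1 with 28044 not a perfect square). To show equality we compute the minimal polynomial of γ. From γ = √114 + √246: γ^2 = 114 + 2√(28044) + 246 = 360 + 2√(28044), so γ^2 - 360 = 2√(28044); squaring, (γ^2 - 360)^2 = 4·28044, i.e. γ^4 - 720γ^2 + 129600 - 112176 = 0, i.e. γ^4 - 720γ^2 + 17424 = 0. So γ is a root of x^4 - 720x^2 + 17424. This polynomial is irreducible over Q: it has no rational root (each ±√114 ± √246 is irrational), and any factorization into two quadratics over Q would force √(28044) ∈ Q (pairing opposite roots) or √114, √246 ∈ Q (other pairings), all impossible. Hence [Q(γ):Q] = 4 = [Q(√114, √246):Q], so Q(γ) = Q(√114, √246).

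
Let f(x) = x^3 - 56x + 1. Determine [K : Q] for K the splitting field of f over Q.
[K : Q] = 6

By the rational root test, any rational root of the monic integer polynomial f(x) = x^3 - 56x + 1 must be an integer dividing the constant term 1, i.e. one of ±{1}. Evaluating: f(1) = -54, f(-1) = 56; none is 0, so f has no rational root and is therefore irreducible over Q (a cubic with no linear factor over a field is irreducible). For an irreducible cubic, the Galois group is A_3 or S_3 according as the discriminant disc(f) = -4a^3 - 27b^2 = -4·(-56)^3 - 27·(1)^2 = 702437 is or is not a square in Q. Here disc(f) = 702437 is not a perfect square in Q, so the Galois group of f over Q is not contained in A_3 and must be all of S_3. The splitting field has degree |S_3| = 6 over Q, so [K : Q] = 6.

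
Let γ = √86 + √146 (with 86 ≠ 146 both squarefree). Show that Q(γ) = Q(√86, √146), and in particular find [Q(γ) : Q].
[Q(γ) : Q] = 4 (equivalently, Q(γ) = Q(√86, √146))

Obviously Q(γ) ⊆ Q(√86, √146), and [Q(√86, √146):Q] = 4 (since 86, 146 are distinct squarefree integers > 1 with 12556 not a perfect square). To show equality we compute the minimal polynomial of γ. From γ = √86 + √146: γ^2 = 86 + 2√(12556) + 146 = 232 + 2√(12556), so γ^2 - 232 = 2√(12556); squaring, (γ^2 - 232)^2 = 4·12556, i.e. γ^4 - 464γ^2 + 53824 - 50224 = 0, i.e. γ^4 - 464γ^2 + 3600 = 0. So γ is a root of x^4 - 464x^2 + 3600. This polynomial is irreducible over Q: it has no rational root (each ±√86 ± √146 is irrational), and any factorization into two quadratics over Q would force √(12556) ∈ Q (pairing opposite roots) or √86, √146 ∈ Q (other pairings), all impossible. Hence [Q(γ):Q] = 4 = [Q(√86, √146):Q], so Q(γ) = Q(√86, √146).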